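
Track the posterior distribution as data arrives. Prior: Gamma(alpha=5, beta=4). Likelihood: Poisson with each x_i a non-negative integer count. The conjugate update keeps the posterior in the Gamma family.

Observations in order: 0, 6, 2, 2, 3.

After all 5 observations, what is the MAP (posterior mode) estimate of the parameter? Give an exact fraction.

17/9

obs 1: x=0 → posterior Gamma(5, 5)
obs 2: x=6 → posterior Gamma(11, 6)
obs 3: x=2 → posterior Gamma(13, 7)
obs 4: x=2 → posterior Gamma(15, 8)
obs 5: x=3 → posterior Gamma(18, 9)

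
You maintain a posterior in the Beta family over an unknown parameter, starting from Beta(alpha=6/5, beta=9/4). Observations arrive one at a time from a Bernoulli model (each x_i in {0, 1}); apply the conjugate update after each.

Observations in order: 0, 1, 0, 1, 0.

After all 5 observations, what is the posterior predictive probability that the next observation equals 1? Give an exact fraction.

64/169

obs 1: x=0 → posterior Beta(6/5, 13/4)
obs 2: x=1 → posterior Beta(11/5, 13/4)
obs 3: x=0 → posterior Beta(11/5, 17/4)
obs 4: x=1 → posterior Beta(16/5, 17/4)
obs 5: x=0 → posterior Beta(16/5, 21/4)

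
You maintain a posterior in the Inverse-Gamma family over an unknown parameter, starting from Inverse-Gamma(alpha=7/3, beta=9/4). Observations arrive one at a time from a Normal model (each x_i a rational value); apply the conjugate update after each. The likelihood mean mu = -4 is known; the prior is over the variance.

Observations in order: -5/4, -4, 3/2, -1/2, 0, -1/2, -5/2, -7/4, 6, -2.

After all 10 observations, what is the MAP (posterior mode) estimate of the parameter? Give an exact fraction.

obs 1: x=-5/4 → posterior Inverse-Gamma(17/6, 193/32)
obs 2: x=-4 → posterior Inverse-Gamma(10/3, 193/32)
obs 3: x=3/2 → posterior Inverse-Gamma(23/6, 677/32)
obs 4: x=-1/2 → posterior Inverse-Gamma(13/3, 873/32)
obs 5: x=0 → posterior Inverse-Gamma(29/6, 1129/32)
obs 6: x=-1/2 → posterior Inverse-Gamma(16/3, 1325/32)
obs 7: x=-5/2 → posterior Inverse-Gamma(35/6, 1361/32)
obs 8: x=-7/4 → posterior Inverse-Gamma(19/3, 721/16)
obs 9: x=6 → posterior Inverse-Gamma(41/6, 1521/16)
obs 10: x=-2 → posterior Inverse-Gamma(22/3, 1553/16)

4659/400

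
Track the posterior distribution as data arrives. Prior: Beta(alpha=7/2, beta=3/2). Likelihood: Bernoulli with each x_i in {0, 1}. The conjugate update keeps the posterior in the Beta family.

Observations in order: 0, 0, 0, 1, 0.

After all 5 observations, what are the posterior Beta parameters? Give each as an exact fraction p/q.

alpha=9/2, beta=11/2

obs 1: x=0 → posterior Beta(7/2, 5/2)
obs 2: x=0 → posterior Beta(7/2, 7/2)
obs 3: x=0 → posterior Beta(7/2, 9/2)
obs 4: x=1 → posterior Beta(9/2, 9/2)
obs 5: x=0 → posterior Beta(9/2, 11/2)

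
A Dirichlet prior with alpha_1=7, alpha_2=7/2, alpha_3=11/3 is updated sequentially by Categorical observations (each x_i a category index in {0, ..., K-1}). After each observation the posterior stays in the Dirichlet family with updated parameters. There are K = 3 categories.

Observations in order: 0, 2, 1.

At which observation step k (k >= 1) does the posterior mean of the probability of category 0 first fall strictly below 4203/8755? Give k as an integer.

obs 1: x=0 → posterior Dirichlet(8, 7/2, 11/3)
obs 2: x=2 → posterior Dirichlet(8, 7/2, 14/3)
obs 3: x=1 → posterior Dirichlet(8, 9/2, 14/3)

k = 3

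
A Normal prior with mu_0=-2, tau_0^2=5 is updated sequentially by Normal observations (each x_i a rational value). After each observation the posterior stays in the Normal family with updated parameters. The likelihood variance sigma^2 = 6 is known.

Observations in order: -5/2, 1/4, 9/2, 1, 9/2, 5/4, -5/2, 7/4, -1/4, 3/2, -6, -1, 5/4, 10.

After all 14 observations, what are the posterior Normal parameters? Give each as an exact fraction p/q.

obs 1: x=-5/2 → posterior Normal(-49/22, 30/11)
obs 2: x=1/4 → posterior Normal(-93/64, 15/8)
obs 3: x=9/2 → posterior Normal(-1/28, 10/7)
obs 4: x=1 → posterior Normal(17/104, 15/13)
obs 5: x=9/2 → posterior Normal(107/124, 30/31)
obs 6: x=5/4 → posterior Normal(11/12, 5/6)
obs 7: x=-5/2 → posterior Normal(1/2, 30/41)
obs 8: x=7/4 → posterior Normal(117/184, 15/23)
obs 9: x=-1/4 → posterior Normal(28/51, 10/17)
obs 10: x=3/2 → posterior Normal(71/112, 15/28)
obs 11: x=-6 → posterior Normal(11/122, 30/61)
obs 12: x=-1 → posterior Normal(1/132, 5/11)
obs 13: x=5/4 → posterior Normal(27/284, 30/71)
obs 14: x=10 → posterior Normal(227/304, 15/38)

mu_0=227/304, tau_0^2=15/38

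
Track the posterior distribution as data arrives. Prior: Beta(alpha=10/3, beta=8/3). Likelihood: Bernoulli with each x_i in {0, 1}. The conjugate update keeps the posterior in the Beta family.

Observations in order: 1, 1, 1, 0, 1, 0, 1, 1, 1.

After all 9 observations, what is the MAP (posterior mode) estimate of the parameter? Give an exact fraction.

obs 1: x=1 → posterior Beta(13/3, 8/3)
obs 2: x=1 → posterior Beta(16/3, 8/3)
obs 3: x=1 → posterior Beta(19/3, 8/3)
obs 4: x=0 → posterior Beta(19/3, 11/3)
obs 5: x=1 → posterior Beta(22/3, 11/3)
obs 6: x=0 → posterior Beta(22/3, 14/3)
obs 7: x=1 → posterior Beta(25/3, 14/3)
obs 8: x=1 → posterior Beta(28/3, 14/3)
obs 9: x=1 → posterior Beta(31/3, 14/3)

28/39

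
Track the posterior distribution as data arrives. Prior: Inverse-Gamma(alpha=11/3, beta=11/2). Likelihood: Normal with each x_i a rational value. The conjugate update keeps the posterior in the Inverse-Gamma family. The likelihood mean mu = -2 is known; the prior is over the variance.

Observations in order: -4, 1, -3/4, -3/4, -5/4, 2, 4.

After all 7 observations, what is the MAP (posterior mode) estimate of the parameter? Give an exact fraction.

obs 1: x=-4 → posterior Inverse-Gamma(25/6, 15/2)
obs 2: x=1 → posterior Inverse-Gamma(14/3, 12)
obs 3: x=-3/4 → posterior Inverse-Gamma(31/6, 409/32)
obs 4: x=-3/4 → posterior Inverse-Gamma(17/3, 217/16)
obs 5: x=-5/4 → posterior Inverse-Gamma(37/6, 443/32)
obs 6: x=2 → posterior Inverse-Gamma(20/3, 699/32)
obs 7: x=4 → posterior Inverse-Gamma(43/6, 1275/32)

3825/784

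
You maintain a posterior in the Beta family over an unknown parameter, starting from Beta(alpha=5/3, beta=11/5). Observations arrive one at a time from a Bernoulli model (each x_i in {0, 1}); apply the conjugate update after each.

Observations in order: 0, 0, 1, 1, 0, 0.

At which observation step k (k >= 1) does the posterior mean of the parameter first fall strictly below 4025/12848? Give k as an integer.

obs 1: x=0 → posterior Beta(5/3, 16/5)
obs 2: x=0 → posterior Beta(5/3, 21/5)
obs 3: x=1 → posterior Beta(8/3, 21/5)
obs 4: x=1 → posterior Beta(11/3, 21/5)
obs 5: x=0 → posterior Beta(11/3, 26/5)
obs 6: x=0 → posterior Beta(11/3, 31/5)

k = 2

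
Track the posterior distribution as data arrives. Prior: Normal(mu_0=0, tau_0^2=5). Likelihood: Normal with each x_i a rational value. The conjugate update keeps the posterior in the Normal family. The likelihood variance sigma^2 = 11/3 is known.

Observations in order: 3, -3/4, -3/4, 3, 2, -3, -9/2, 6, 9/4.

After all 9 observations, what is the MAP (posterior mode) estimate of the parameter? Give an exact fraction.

obs 1: x=3 → posterior Normal(45/26, 55/26)
obs 2: x=-3/4 → posterior Normal(135/164, 55/41)
obs 3: x=-3/4 → posterior Normal(45/112, 55/56)
obs 4: x=3 → posterior Normal(135/142, 55/71)
obs 5: x=2 → posterior Normal(195/172, 55/86)
obs 6: x=-3 → posterior Normal(105/202, 55/101)
obs 7: x=-9/2 → posterior Normal(-15/116, 55/116)
obs 8: x=6 → posterior Normal(75/131, 55/131)
obs 9: x=9/4 → posterior Normal(435/584, 55/146)

435/584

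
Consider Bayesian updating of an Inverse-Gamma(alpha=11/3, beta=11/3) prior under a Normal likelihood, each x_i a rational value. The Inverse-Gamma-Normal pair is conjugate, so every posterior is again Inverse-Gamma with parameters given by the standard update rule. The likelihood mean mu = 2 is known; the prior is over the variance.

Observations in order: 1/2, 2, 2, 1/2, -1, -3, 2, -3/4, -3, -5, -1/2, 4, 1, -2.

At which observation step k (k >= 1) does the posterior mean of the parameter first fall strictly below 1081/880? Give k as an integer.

obs 1: x=1/2 → posterior Inverse-Gamma(25/6, 115/24)
obs 2: x=2 → posterior Inverse-Gamma(14/3, 115/24)
obs 3: x=2 → posterior Inverse-Gamma(31/6, 115/24)
obs 4: x=1/2 → posterior Inverse-Gamma(17/3, 71/12)
obs 5: x=-1 → posterior Inverse-Gamma(37/6, 125/12)
obs 6: x=-3 → posterior Inverse-Gamma(20/3, 275/12)
obs 7: x=2 → posterior Inverse-Gamma(43/6, 275/12)
obs 8: x=-3/4 → posterior Inverse-Gamma(23/3, 2563/96)
obs 9: x=-3 → posterior Inverse-Gamma(49/6, 3763/96)
obs 10: x=-5 → posterior Inverse-Gamma(26/3, 6115/96)
obs 11: x=-1/2 → posterior Inverse-Gamma(55/6, 6415/96)
obs 12: x=4 → posterior Inverse-Gamma(29/3, 6607/96)
obs 13: x=1 → posterior Inverse-Gamma(61/6, 6655/96)
obs 14: x=-2 → posterior Inverse-Gamma(32/3, 7423/96)

k = 3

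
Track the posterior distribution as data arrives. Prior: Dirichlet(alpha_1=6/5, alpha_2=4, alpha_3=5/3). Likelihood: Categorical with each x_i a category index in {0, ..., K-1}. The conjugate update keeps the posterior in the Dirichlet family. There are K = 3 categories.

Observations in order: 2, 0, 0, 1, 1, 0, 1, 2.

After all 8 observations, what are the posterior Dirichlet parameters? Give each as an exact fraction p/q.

alpha_1=21/5, alpha_2=7, alpha_3=11/3

obs 1: x=2 → posterior Dirichlet(6/5, 4, 8/3)
obs 2: x=0 → posterior Dirichlet(11/5, 4, 8/3)
obs 3: x=0 → posterior Dirichlet(16/5, 4, 8/3)
obs 4: x=1 → posterior Dirichlet(16/5, 5, 8/3)
obs 5: x=1 → posterior Dirichlet(16/5, 6, 8/3)
obs 6: x=0 → posterior Dirichlet(21/5, 6, 8/3)
obs 7: x=1 → posterior Dirichlet(21/5, 7, 8/3)
obs 8: x=2 → posterior Dirichlet(21/5, 7, 11/3)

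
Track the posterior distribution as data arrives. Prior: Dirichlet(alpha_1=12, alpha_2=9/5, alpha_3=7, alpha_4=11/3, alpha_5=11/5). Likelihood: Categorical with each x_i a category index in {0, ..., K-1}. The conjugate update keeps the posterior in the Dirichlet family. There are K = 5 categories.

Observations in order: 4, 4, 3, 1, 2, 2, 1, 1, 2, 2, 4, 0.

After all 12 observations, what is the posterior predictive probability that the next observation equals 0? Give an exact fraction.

39/116

obs 1: x=4 → posterior Dirichlet(12, 9/5, 7, 11/3, 16/5)
obs 2: x=4 → posterior Dirichlet(12, 9/5, 7, 11/3, 21/5)
obs 3: x=3 → posterior Dirichlet(12, 9/5, 7, 14/3, 21/5)
obs 4: x=1 → posterior Dirichlet(12, 14/5, 7, 14/3, 21/5)
obs 5: x=2 → posterior Dirichlet(12, 14/5, 8, 14/3, 21/5)
obs 6: x=2 → posterior Dirichlet(12, 14/5, 9, 14/3, 21/5)
obs 7: x=1 → posterior Dirichlet(12, 19/5, 9, 14/3, 21/5)
obs 8: x=1 → posterior Dirichlet(12, 24/5, 9, 14/3, 21/5)
obs 9: x=2 → posterior Dirichlet(12, 24/5, 10, 14/3, 21/5)
obs 10: x=2 → posterior Dirichlet(12, 24/5, 11, 14/3, 21/5)
obs 11: x=4 → posterior Dirichlet(12, 24/5, 11, 14/3, 26/5)
obs 12: x=0 → posterior Dirichlet(13, 24/5, 11, 14/3, 26/5)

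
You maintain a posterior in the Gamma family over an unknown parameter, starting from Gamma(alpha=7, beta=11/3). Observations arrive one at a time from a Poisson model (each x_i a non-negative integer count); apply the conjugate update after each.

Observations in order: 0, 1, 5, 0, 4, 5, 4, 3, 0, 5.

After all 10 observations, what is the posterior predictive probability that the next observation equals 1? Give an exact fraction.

obs 1: x=0 → posterior Gamma(7, 14/3)
obs 2: x=1 → posterior Gamma(8, 17/3)
obs 3: x=5 → posterior Gamma(13, 20/3)
obs 4: x=0 → posterior Gamma(13, 23/3)
obs 5: x=4 → posterior Gamma(17, 26/3)
obs 6: x=5 → posterior Gamma(22, 29/3)
obs 7: x=4 → posterior Gamma(26, 32/3)
obs 8: x=3 → posterior Gamma(29, 35/3)
obs 9: x=0 → posterior Gamma(29, 38/3)
obs 10: x=5 → posterior Gamma(34, 41/3)

348514863420874556424201676331943598520367486580386583011/1658875073228243504129806075753352087795192779332137254912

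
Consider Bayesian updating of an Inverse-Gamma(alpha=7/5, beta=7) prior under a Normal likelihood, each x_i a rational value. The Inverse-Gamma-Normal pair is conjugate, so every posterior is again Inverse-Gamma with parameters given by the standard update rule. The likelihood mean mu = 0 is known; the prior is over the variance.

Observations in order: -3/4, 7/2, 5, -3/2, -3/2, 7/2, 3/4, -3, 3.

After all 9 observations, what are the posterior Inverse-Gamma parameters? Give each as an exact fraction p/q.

obs 1: x=-3/4 → posterior Inverse-Gamma(19/10, 233/32)
obs 2: x=7/2 → posterior Inverse-Gamma(12/5, 429/32)
obs 3: x=5 → posterior Inverse-Gamma(29/10, 829/32)
obs 4: x=-3/2 → posterior Inverse-Gamma(17/5, 865/32)
obs 5: x=-3/2 → posterior Inverse-Gamma(39/10, 901/32)
obs 6: x=7/2 → posterior Inverse-Gamma(22/5, 1097/32)
obs 7: x=3/4 → posterior Inverse-Gamma(49/10, 553/16)
obs 8: x=-3 → posterior Inverse-Gamma(27/5, 625/16)
obs 9: x=3 → posterior Inverse-Gamma(59/10, 697/16)

alpha=59/10, beta=697/16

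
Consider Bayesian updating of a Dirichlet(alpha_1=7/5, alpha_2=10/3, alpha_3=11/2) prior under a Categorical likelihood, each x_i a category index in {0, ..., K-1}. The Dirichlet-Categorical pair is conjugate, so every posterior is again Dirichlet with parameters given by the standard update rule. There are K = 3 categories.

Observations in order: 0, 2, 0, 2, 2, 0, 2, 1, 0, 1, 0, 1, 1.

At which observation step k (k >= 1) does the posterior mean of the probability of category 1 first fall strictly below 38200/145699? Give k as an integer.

obs 1: x=0 → posterior Dirichlet(12/5, 10/3, 11/2)
obs 2: x=2 → posterior Dirichlet(12/5, 10/3, 13/2)
obs 3: x=0 → posterior Dirichlet(17/5, 10/3, 13/2)
obs 4: x=2 → posterior Dirichlet(17/5, 10/3, 15/2)
obs 5: x=2 → posterior Dirichlet(17/5, 10/3, 17/2)
obs 6: x=0 → posterior Dirichlet(22/5, 10/3, 17/2)
obs 7: x=2 → posterior Dirichlet(22/5, 10/3, 19/2)
obs 8: x=1 → posterior Dirichlet(22/5, 13/3, 19/2)
obs 9: x=0 → posterior Dirichlet(27/5, 13/3, 19/2)
obs 10: x=1 → posterior Dirichlet(27/5, 16/3, 19/2)
obs 11: x=0 → posterior Dirichlet(32/5, 16/3, 19/2)
obs 12: x=1 → posterior Dirichlet(32/5, 19/3, 19/2)
obs 13: x=1 → posterior Dirichlet(32/5, 22/3, 19/2)

k = 3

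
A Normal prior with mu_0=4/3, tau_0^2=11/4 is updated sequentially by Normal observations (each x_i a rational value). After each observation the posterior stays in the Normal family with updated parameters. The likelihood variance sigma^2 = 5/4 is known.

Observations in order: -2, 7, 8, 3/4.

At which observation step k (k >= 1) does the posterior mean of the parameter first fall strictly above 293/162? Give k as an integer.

obs 1: x=-2 → posterior Normal(-23/24, 55/64)
obs 2: x=7 → posterior Normal(185/81, 55/108)
obs 3: x=8 → posterior Normal(449/114, 55/152)
obs 4: x=3/4 → posterior Normal(1895/588, 55/196)

k = 2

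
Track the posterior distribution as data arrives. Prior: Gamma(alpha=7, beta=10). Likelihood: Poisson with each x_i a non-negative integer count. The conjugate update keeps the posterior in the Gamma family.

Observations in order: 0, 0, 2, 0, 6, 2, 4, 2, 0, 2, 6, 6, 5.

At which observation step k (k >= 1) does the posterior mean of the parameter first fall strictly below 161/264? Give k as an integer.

obs 1: x=0 → posterior Gamma(7, 11)
obs 2: x=0 → posterior Gamma(7, 12)
obs 3: x=2 → posterior Gamma(9, 13)
obs 4: x=0 → posterior Gamma(9, 14)
obs 5: x=6 → posterior Gamma(15, 15)
obs 6: x=2 → posterior Gamma(17, 16)
obs 7: x=4 → posterior Gamma(21, 17)
obs 8: x=2 → posterior Gamma(23, 18)
obs 9: x=0 → posterior Gamma(23, 19)
obs 10: x=2 → posterior Gamma(25, 20)
obs 11: x=6 → posterior Gamma(31, 21)
obs 12: x=6 → posterior Gamma(37, 22)
obs 13: x=5 → posterior Gamma(42, 23)

k = 2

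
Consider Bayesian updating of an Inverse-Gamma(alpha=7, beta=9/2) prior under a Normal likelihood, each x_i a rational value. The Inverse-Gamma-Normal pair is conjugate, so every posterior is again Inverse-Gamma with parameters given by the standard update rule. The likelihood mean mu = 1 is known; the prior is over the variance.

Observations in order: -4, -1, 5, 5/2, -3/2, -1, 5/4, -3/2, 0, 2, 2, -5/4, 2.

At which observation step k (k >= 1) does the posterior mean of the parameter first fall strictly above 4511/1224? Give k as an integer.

obs 1: x=-4 → posterior Inverse-Gamma(15/2, 17)
obs 2: x=-1 → posterior Inverse-Gamma(8, 19)
obs 3: x=5 → posterior Inverse-Gamma(17/2, 27)
obs 4: x=5/2 → posterior Inverse-Gamma(9, 225/8)
obs 5: x=-3/2 → posterior Inverse-Gamma(19/2, 125/4)
obs 6: x=-1 → posterior Inverse-Gamma(10, 133/4)
obs 7: x=5/4 → posterior Inverse-Gamma(21/2, 1065/32)
obs 8: x=-3/2 → posterior Inverse-Gamma(11, 1165/32)
obs 9: x=0 → posterior Inverse-Gamma(23/2, 1181/32)
obs 10: x=2 → posterior Inverse-Gamma(12, 1197/32)
obs 11: x=2 → posterior Inverse-Gamma(25/2, 1213/32)
obs 12: x=-5/4 → posterior Inverse-Gamma(13, 647/16)
obs 13: x=2 → posterior Inverse-Gamma(27/2, 655/16)

k = 6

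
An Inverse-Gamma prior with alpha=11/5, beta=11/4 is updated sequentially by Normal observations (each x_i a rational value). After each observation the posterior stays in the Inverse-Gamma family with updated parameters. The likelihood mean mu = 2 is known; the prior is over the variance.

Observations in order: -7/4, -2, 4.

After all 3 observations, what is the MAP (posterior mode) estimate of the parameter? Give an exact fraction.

obs 1: x=-7/4 → posterior Inverse-Gamma(27/10, 313/32)
obs 2: x=-2 → posterior Inverse-Gamma(16/5, 569/32)
obs 3: x=4 → posterior Inverse-Gamma(37/10, 633/32)

3165/752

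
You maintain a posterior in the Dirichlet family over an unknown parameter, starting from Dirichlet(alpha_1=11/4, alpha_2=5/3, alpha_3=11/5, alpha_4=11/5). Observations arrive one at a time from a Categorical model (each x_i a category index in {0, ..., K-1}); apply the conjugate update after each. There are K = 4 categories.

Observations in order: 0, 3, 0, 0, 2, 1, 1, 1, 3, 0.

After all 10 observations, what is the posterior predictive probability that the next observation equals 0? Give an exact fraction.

405/1129

obs 1: x=0 → posterior Dirichlet(15/4, 5/3, 11/5, 11/5)
obs 2: x=3 → posterior Dirichlet(15/4, 5/3, 11/5, 16/5)
obs 3: x=0 → posterior Dirichlet(19/4, 5/3, 11/5, 16/5)
obs 4: x=0 → posterior Dirichlet(23/4, 5/3, 11/5, 16/5)
obs 5: x=2 → posterior Dirichlet(23/4, 5/3, 16/5, 16/5)
obs 6: x=1 → posterior Dirichlet(23/4, 8/3, 16/5, 16/5)
obs 7: x=1 → posterior Dirichlet(23/4, 11/3, 16/5, 16/5)
obs 8: x=1 → posterior Dirichlet(23/4, 14/3, 16/5, 16/5)
obs 9: x=3 → posterior Dirichlet(23/4, 14/3, 16/5, 21/5)
obs 10: x=0 → posterior Dirichlet(27/4, 14/3, 16/5, 21/5)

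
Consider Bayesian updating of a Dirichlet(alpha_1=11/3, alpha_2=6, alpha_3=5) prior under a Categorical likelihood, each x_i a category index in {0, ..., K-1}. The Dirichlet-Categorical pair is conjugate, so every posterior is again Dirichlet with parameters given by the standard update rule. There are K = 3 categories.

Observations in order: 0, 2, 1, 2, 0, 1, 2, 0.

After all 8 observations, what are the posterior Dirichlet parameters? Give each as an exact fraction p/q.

alpha_1=20/3, alpha_2=8, alpha_3=8

obs 1: x=0 → posterior Dirichlet(14/3, 6, 5)
obs 2: x=2 → posterior Dirichlet(14/3, 6, 6)
obs 3: x=1 → posterior Dirichlet(14/3, 7, 6)
obs 4: x=2 → posterior Dirichlet(14/3, 7, 7)
obs 5: x=0 → posterior Dirichlet(17/3, 7, 7)
obs 6: x=1 → posterior Dirichlet(17/3, 8, 7)
obs 7: x=2 → posterior Dirichlet(17/3, 8, 8)
obs 8: x=0 → posterior Dirichlet(20/3, 8, 8)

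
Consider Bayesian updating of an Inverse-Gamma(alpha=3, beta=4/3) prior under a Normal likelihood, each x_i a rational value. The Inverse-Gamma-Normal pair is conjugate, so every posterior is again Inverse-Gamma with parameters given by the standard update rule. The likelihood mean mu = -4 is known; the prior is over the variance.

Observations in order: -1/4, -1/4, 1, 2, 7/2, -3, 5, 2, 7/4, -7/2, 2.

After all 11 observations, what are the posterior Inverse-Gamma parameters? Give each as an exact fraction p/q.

alpha=17/2, beta=16097/96

obs 1: x=-1/4 → posterior Inverse-Gamma(7/2, 803/96)
obs 2: x=-1/4 → posterior Inverse-Gamma(4, 739/48)
obs 3: x=1 → posterior Inverse-Gamma(9/2, 1339/48)
obs 4: x=2 → posterior Inverse-Gamma(5, 2203/48)
obs 5: x=7/2 → posterior Inverse-Gamma(11/2, 3553/48)
obs 6: x=-3 → posterior Inverse-Gamma(6, 3577/48)
obs 7: x=5 → posterior Inverse-Gamma(13/2, 5521/48)
obs 8: x=2 → posterior Inverse-Gamma(7, 6385/48)
obs 9: x=7/4 → posterior Inverse-Gamma(15/2, 14357/96)
obs 10: x=-7/2 → posterior Inverse-Gamma(8, 14369/96)
obs 11: x=2 → posterior Inverse-Gamma(17/2, 16097/96)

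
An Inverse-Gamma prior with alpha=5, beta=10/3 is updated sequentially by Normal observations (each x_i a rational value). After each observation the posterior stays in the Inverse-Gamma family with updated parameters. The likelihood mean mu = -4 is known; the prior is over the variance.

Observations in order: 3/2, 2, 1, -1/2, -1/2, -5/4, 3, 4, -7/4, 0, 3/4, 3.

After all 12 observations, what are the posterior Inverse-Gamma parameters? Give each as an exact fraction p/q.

obs 1: x=3/2 → posterior Inverse-Gamma(11/2, 443/24)
obs 2: x=2 → posterior Inverse-Gamma(6, 875/24)
obs 3: x=1 → posterior Inverse-Gamma(13/2, 1175/24)
obs 4: x=-1/2 → posterior Inverse-Gamma(7, 661/12)
obs 5: x=-1/2 → posterior Inverse-Gamma(15/2, 1469/24)
obs 6: x=-5/4 → posterior Inverse-Gamma(8, 6239/96)
obs 7: x=3 → posterior Inverse-Gamma(17/2, 8591/96)
obs 8: x=4 → posterior Inverse-Gamma(9, 11663/96)
obs 9: x=-7/4 → posterior Inverse-Gamma(19/2, 5953/48)
obs 10: x=0 → posterior Inverse-Gamma(10, 6337/48)
obs 11: x=3/4 → posterior Inverse-Gamma(21/2, 13757/96)
obs 12: x=3 → posterior Inverse-Gamma(11, 16109/96)

alpha=11, beta=16109/96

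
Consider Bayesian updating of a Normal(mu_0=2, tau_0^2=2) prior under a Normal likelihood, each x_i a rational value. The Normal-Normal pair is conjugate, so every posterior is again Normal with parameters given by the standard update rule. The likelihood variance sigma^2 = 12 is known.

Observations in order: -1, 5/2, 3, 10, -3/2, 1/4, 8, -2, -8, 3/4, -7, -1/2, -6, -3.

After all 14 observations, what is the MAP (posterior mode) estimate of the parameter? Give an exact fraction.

obs 1: x=-1 → posterior Normal(11/7, 12/7)
obs 2: x=5/2 → posterior Normal(27/16, 3/2)
obs 3: x=3 → posterior Normal(11/6, 4/3)
obs 4: x=10 → posterior Normal(53/20, 6/5)
obs 5: x=-3/2 → posterior Normal(25/11, 12/11)
obs 6: x=1/4 → posterior Normal(101/48, 1)
obs 7: x=8 → posterior Normal(133/52, 12/13)
obs 8: x=-2 → posterior Normal(125/56, 6/7)
obs 9: x=-8 → posterior Normal(31/20, 4/5)
obs 10: x=3/4 → posterior Normal(3/2, 3/4)
obs 11: x=-7 → posterior Normal(1, 12/17)
obs 12: x=-1/2 → posterior Normal(11/12, 2/3)
obs 13: x=-6 → posterior Normal(21/38, 12/19)
obs 14: x=-3 → posterior Normal(3/8, 3/5)

3/8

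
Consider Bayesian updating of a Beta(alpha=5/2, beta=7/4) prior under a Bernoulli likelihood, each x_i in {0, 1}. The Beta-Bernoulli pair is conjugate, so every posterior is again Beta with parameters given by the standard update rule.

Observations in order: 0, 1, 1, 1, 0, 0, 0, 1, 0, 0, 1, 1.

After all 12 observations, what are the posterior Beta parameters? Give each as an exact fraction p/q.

alpha=17/2, beta=31/4

obs 1: x=0 → posterior Beta(5/2, 11/4)
obs 2: x=1 → posterior Beta(7/2, 11/4)
obs 3: x=1 → posterior Beta(9/2, 11/4)
obs 4: x=1 → posterior Beta(11/2, 11/4)
obs 5: x=0 → posterior Beta(11/2, 15/4)
obs 6: x=0 → posterior Beta(11/2, 19/4)
obs 7: x=0 → posterior Beta(11/2, 23/4)
obs 8: x=1 → posterior Beta(13/2, 23/4)
obs 9: x=0 → posterior Beta(13/2, 27/4)
obs 10: x=0 → posterior Beta(13/2, 31/4)
obs 11: x=1 → posterior Beta(15/2, 31/4)
obs 12: x=1 → posterior Beta(17/2, 31/4)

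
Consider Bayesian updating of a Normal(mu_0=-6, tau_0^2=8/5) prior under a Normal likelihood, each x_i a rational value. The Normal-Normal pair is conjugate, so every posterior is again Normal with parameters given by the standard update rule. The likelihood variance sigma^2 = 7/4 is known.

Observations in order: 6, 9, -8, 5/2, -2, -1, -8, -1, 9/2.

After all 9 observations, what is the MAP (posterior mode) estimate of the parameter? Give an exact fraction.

-146/323

obs 1: x=6 → posterior Normal(-18/67, 56/67)
obs 2: x=9 → posterior Normal(30/11, 56/99)
obs 3: x=-8 → posterior Normal(14/131, 56/131)
obs 4: x=5/2 → posterior Normal(94/163, 56/163)
obs 5: x=-2 → posterior Normal(2/13, 56/195)
obs 6: x=-1 → posterior Normal(-2/227, 56/227)
obs 7: x=-8 → posterior Normal(-258/259, 8/37)
obs 8: x=-1 → posterior Normal(-290/291, 56/291)
obs 9: x=9/2 → posterior Normal(-146/323, 56/323)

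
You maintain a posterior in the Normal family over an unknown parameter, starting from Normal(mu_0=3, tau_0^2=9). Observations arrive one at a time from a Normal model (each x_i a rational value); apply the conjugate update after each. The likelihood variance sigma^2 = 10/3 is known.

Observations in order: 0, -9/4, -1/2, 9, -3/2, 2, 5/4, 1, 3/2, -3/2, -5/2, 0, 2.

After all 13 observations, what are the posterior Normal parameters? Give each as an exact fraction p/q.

obs 1: x=0 → posterior Normal(30/37, 90/37)
obs 2: x=-9/4 → posterior Normal(-123/256, 45/32)
obs 3: x=-1/2 → posterior Normal(-177/364, 90/91)
obs 4: x=9 → posterior Normal(795/472, 45/59)
obs 5: x=-3/2 → posterior Normal(633/580, 18/29)
obs 6: x=2 → posterior Normal(849/688, 45/86)
obs 7: x=5/4 → posterior Normal(246/199, 90/199)
obs 8: x=1 → posterior Normal(273/226, 45/113)
obs 9: x=3/2 → posterior Normal(57/46, 90/253)
obs 10: x=-3/2 → posterior Normal(39/40, 9/28)
obs 11: x=-5/2 → posterior Normal(411/614, 90/307)
obs 12: x=0 → posterior Normal(411/668, 45/167)
obs 13: x=2 → posterior Normal(519/722, 90/361)

mu_0=519/722, tau_0^2=90/361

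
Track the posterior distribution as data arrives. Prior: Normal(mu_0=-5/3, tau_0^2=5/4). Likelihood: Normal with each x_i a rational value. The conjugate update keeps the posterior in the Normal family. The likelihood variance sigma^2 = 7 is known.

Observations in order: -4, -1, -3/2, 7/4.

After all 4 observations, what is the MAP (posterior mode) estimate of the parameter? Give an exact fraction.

obs 1: x=-4 → posterior Normal(-200/99, 35/33)
obs 2: x=-1 → posterior Normal(-215/114, 35/38)
obs 3: x=-3/2 → posterior Normal(-475/258, 35/43)
obs 4: x=7/4 → posterior Normal(-845/576, 35/48)

-845/576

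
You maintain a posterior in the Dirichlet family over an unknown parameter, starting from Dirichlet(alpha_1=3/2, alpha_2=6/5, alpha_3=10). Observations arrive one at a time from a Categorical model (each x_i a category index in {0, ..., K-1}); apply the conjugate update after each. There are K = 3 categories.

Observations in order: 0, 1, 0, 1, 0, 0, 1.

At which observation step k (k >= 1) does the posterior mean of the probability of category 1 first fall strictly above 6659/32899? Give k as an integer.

obs 1: x=0 → posterior Dirichlet(5/2, 6/5, 10)
obs 2: x=1 → posterior Dirichlet(5/2, 11/5, 10)
obs 3: x=0 → posterior Dirichlet(7/2, 11/5, 10)
obs 4: x=1 → posterior Dirichlet(7/2, 16/5, 10)
obs 5: x=0 → posterior Dirichlet(9/2, 16/5, 10)
obs 6: x=0 → posterior Dirichlet(11/2, 16/5, 10)
obs 7: x=1 → posterior Dirichlet(11/2, 21/5, 10)

k = 7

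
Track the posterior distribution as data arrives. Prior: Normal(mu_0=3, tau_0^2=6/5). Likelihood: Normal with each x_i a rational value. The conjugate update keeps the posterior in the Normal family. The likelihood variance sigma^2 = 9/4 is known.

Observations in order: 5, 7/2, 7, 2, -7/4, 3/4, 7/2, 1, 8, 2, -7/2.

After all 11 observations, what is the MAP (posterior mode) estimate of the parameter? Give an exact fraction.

265/103

obs 1: x=5 → posterior Normal(85/23, 18/23)
obs 2: x=7/2 → posterior Normal(113/31, 18/31)
obs 3: x=7 → posterior Normal(13/3, 6/13)
obs 4: x=2 → posterior Normal(185/47, 18/47)
obs 5: x=-7/4 → posterior Normal(171/55, 18/55)
obs 6: x=3/4 → posterior Normal(59/21, 2/7)
obs 7: x=7/2 → posterior Normal(205/71, 18/71)
obs 8: x=1 → posterior Normal(213/79, 18/79)
obs 9: x=8 → posterior Normal(277/87, 6/29)
obs 10: x=2 → posterior Normal(293/95, 18/95)
obs 11: x=-7/2 → posterior Normal(265/103, 18/103)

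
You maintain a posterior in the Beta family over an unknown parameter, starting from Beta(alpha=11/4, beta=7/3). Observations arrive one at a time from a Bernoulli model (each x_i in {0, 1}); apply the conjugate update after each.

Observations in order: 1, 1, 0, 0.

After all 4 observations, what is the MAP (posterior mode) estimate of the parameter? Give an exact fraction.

9/17

obs 1: x=1 → posterior Beta(15/4, 7/3)
obs 2: x=1 → posterior Beta(19/4, 7/3)
obs 3: x=0 → posterior Beta(19/4, 10/3)
obs 4: x=0 → posterior Beta(19/4, 13/3)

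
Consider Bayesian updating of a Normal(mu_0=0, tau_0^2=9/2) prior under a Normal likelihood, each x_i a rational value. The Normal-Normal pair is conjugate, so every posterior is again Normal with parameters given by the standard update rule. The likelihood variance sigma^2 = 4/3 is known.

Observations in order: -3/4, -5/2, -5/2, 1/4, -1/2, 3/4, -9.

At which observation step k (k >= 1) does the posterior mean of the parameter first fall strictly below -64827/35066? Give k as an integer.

obs 1: x=-3/4 → posterior Normal(-81/140, 36/35)
obs 2: x=-5/2 → posterior Normal(-351/248, 18/31)
obs 3: x=-5/2 → posterior Normal(-621/356, 36/89)
obs 4: x=1/4 → posterior Normal(-297/232, 9/29)
obs 5: x=-1/2 → posterior Normal(-162/143, 36/143)
obs 6: x=3/4 → posterior Normal(-567/680, 18/85)
obs 7: x=-9 → posterior Normal(-1539/788, 36/197)

k = 7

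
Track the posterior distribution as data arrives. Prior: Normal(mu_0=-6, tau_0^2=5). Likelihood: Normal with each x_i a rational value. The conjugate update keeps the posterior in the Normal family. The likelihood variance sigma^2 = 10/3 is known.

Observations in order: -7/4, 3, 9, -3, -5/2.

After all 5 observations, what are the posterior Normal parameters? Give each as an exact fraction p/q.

mu_0=9/68, tau_0^2=10/17

obs 1: x=-7/4 → posterior Normal(-69/20, 2)
obs 2: x=3 → posterior Normal(-33/32, 5/4)
obs 3: x=9 → posterior Normal(75/44, 10/11)
obs 4: x=-3 → posterior Normal(39/56, 5/7)
obs 5: x=-5/2 → posterior Normal(9/68, 10/17)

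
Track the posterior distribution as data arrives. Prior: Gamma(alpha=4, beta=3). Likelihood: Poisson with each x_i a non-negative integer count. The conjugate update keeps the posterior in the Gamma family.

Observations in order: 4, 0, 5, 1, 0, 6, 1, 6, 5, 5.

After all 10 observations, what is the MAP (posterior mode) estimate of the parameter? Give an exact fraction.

36/13

obs 1: x=4 → posterior Gamma(8, 4)
obs 2: x=0 → posterior Gamma(8, 5)
obs 3: x=5 → posterior Gamma(13, 6)
obs 4: x=1 → posterior Gamma(14, 7)
obs 5: x=0 → posterior Gamma(14, 8)
obs 6: x=6 → posterior Gamma(20, 9)
obs 7: x=1 → posterior Gamma(21, 10)
obs 8: x=6 → posterior Gamma(27, 11)
obs 9: x=5 → posterior Gamma(32, 12)
obs 10: x=5 → posterior Gamma(37, 13)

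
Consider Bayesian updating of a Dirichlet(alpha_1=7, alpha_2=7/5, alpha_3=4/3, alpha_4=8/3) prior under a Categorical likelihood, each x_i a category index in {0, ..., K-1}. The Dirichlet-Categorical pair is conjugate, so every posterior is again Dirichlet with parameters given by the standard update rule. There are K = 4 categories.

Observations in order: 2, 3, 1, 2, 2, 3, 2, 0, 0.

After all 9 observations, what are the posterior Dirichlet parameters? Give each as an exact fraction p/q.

obs 1: x=2 → posterior Dirichlet(7, 7/5, 7/3, 8/3)
obs 2: x=3 → posterior Dirichlet(7, 7/5, 7/3, 11/3)
obs 3: x=1 → posterior Dirichlet(7, 12/5, 7/3, 11/3)
obs 4: x=2 → posterior Dirichlet(7, 12/5, 10/3, 11/3)
obs 5: x=2 → posterior Dirichlet(7, 12/5, 13/3, 11/3)
obs 6: x=3 → posterior Dirichlet(7, 12/5, 13/3, 14/3)
obs 7: x=2 → posterior Dirichlet(7, 12/5, 16/3, 14/3)
obs 8: x=0 → posterior Dirichlet(8, 12/5, 16/3, 14/3)
obs 9: x=0 → posterior Dirichlet(9, 12/5, 16/3, 14/3)

alpha_1=9, alpha_2=12/5, alpha_3=16/3, alpha_4=14/3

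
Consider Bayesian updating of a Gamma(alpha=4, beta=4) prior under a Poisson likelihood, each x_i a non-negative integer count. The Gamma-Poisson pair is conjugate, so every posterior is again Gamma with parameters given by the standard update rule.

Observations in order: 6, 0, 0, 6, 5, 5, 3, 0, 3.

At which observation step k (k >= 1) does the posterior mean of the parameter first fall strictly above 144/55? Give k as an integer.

k = 7

obs 1: x=6 → posterior Gamma(10, 5)
obs 2: x=0 → posterior Gamma(10, 6)
obs 3: x=0 → posterior Gamma(10, 7)
obs 4: x=6 → posterior Gamma(16, 8)
obs 5: x=5 → posterior Gamma(21, 9)
obs 6: x=5 → posterior Gamma(26, 10)
obs 7: x=3 → posterior Gamma(29, 11)
obs 8: x=0 → posterior Gamma(29, 12)
obs 9: x=3 → posterior Gamma(32, 13)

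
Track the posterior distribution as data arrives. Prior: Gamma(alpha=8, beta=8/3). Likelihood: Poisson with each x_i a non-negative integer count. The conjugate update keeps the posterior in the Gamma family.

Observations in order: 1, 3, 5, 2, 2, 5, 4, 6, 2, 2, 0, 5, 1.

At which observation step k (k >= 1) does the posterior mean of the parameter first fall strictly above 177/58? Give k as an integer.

obs 1: x=1 → posterior Gamma(9, 11/3)
obs 2: x=3 → posterior Gamma(12, 14/3)
obs 3: x=5 → posterior Gamma(17, 17/3)
obs 4: x=2 → posterior Gamma(19, 20/3)
obs 5: x=2 → posterior Gamma(21, 23/3)
obs 6: x=5 → posterior Gamma(26, 26/3)
obs 7: x=4 → posterior Gamma(30, 29/3)
obs 8: x=6 → posterior Gamma(36, 32/3)
obs 9: x=2 → posterior Gamma(38, 35/3)
obs 10: x=2 → posterior Gamma(40, 38/3)
obs 11: x=0 → posterior Gamma(40, 41/3)
obs 12: x=5 → posterior Gamma(45, 44/3)
obs 13: x=1 → posterior Gamma(46, 47/3)

k = 7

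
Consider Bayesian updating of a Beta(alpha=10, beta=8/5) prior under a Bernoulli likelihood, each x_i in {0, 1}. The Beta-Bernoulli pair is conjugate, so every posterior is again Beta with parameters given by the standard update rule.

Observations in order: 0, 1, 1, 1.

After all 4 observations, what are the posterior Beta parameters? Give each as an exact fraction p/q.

alpha=13, beta=13/5

obs 1: x=0 → posterior Beta(10, 13/5)
obs 2: x=1 → posterior Beta(11, 13/5)
obs 3: x=1 → posterior Beta(12, 13/5)
obs 4: x=1 → posterior Beta(13, 13/5)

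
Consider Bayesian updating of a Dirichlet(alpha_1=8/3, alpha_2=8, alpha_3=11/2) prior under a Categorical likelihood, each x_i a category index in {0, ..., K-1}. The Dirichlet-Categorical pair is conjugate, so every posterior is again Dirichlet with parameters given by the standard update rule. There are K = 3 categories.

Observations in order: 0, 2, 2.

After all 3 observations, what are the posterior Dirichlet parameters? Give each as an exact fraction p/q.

obs 1: x=0 → posterior Dirichlet(11/3, 8, 11/2)
obs 2: x=2 → posterior Dirichlet(11/3, 8, 13/2)
obs 3: x=2 → posterior Dirichlet(11/3, 8, 15/2)

alpha_1=11/3, alpha_2=8, alpha_3=15/2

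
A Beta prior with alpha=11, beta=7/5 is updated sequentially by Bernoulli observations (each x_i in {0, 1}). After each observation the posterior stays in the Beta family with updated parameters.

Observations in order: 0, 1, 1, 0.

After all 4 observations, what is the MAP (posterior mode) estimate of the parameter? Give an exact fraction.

obs 1: x=0 → posterior Beta(11, 12/5)
obs 2: x=1 → posterior Beta(12, 12/5)
obs 3: x=1 → posterior Beta(13, 12/5)
obs 4: x=0 → posterior Beta(13, 17/5)

5/6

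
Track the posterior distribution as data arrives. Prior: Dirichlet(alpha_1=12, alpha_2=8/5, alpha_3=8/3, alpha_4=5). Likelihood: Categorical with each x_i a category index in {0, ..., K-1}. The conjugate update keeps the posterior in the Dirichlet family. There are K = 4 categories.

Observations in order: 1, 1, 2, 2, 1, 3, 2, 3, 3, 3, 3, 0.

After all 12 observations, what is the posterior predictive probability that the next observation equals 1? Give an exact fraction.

69/499

obs 1: x=1 → posterior Dirichlet(12, 13/5, 8/3, 5)
obs 2: x=1 → posterior Dirichlet(12, 18/5, 8/3, 5)
obs 3: x=2 → posterior Dirichlet(12, 18/5, 11/3, 5)
obs 4: x=2 → posterior Dirichlet(12, 18/5, 14/3, 5)
obs 5: x=1 → posterior Dirichlet(12, 23/5, 14/3, 5)
obs 6: x=3 → posterior Dirichlet(12, 23/5, 14/3, 6)
obs 7: x=2 → posterior Dirichlet(12, 23/5, 17/3, 6)
obs 8: x=3 → posterior Dirichlet(12, 23/5, 17/3, 7)
obs 9: x=3 → posterior Dirichlet(12, 23/5, 17/3, 8)
obs 10: x=3 → posterior Dirichlet(12, 23/5, 17/3, 9)
obs 11: x=3 → posterior Dirichlet(12, 23/5, 17/3, 10)
obs 12: x=0 → posterior Dirichlet(13, 23/5, 17/3, 10)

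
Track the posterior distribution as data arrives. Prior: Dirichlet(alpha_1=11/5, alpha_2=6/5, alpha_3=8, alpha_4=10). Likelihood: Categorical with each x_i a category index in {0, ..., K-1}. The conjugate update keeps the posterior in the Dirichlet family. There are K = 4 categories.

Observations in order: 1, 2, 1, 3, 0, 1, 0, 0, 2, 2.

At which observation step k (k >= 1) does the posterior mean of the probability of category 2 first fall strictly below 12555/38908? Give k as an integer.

obs 1: x=1 → posterior Dirichlet(11/5, 11/5, 8, 10)
obs 2: x=2 → posterior Dirichlet(11/5, 11/5, 9, 10)
obs 3: x=1 → posterior Dirichlet(11/5, 16/5, 9, 10)
obs 4: x=3 → posterior Dirichlet(11/5, 16/5, 9, 11)
obs 5: x=0 → posterior Dirichlet(16/5, 16/5, 9, 11)
obs 6: x=1 → posterior Dirichlet(16/5, 21/5, 9, 11)
obs 7: x=0 → posterior Dirichlet(21/5, 21/5, 9, 11)
obs 8: x=0 → posterior Dirichlet(26/5, 21/5, 9, 11)
obs 9: x=2 → posterior Dirichlet(26/5, 21/5, 10, 11)
obs 10: x=2 → posterior Dirichlet(26/5, 21/5, 11, 11)

k = 7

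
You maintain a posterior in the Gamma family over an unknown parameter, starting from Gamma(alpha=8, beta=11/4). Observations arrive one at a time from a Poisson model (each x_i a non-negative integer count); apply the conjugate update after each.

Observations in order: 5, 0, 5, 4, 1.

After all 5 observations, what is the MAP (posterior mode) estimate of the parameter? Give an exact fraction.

obs 1: x=5 → posterior Gamma(13, 15/4)
obs 2: x=0 → posterior Gamma(13, 19/4)
obs 3: x=5 → posterior Gamma(18, 23/4)
obs 4: x=4 → posterior Gamma(22, 27/4)
obs 5: x=1 → posterior Gamma(23, 31/4)

88/31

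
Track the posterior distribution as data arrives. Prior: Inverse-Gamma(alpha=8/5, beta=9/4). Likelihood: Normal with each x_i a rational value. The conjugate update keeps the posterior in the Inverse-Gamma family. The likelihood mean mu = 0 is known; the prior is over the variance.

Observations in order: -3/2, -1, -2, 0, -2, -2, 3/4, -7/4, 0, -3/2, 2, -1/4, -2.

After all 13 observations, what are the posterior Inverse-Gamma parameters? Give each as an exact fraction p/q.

alpha=81/10, beta=539/32

obs 1: x=-3/2 → posterior Inverse-Gamma(21/10, 27/8)
obs 2: x=-1 → posterior Inverse-Gamma(13/5, 31/8)
obs 3: x=-2 → posterior Inverse-Gamma(31/10, 47/8)
obs 4: x=0 → posterior Inverse-Gamma(18/5, 47/8)
obs 5: x=-2 → posterior Inverse-Gamma(41/10, 63/8)
obs 6: x=-2 → posterior Inverse-Gamma(23/5, 79/8)
obs 7: x=3/4 → posterior Inverse-Gamma(51/10, 325/32)
obs 8: x=-7/4 → posterior Inverse-Gamma(28/5, 187/16)
obs 9: x=0 → posterior Inverse-Gamma(61/10, 187/16)
obs 10: x=-3/2 → posterior Inverse-Gamma(33/5, 205/16)
obs 11: x=2 → posterior Inverse-Gamma(71/10, 237/16)
obs 12: x=-1/4 → posterior Inverse-Gamma(38/5, 475/32)
obs 13: x=-2 → posterior Inverse-Gamma(81/10, 539/32)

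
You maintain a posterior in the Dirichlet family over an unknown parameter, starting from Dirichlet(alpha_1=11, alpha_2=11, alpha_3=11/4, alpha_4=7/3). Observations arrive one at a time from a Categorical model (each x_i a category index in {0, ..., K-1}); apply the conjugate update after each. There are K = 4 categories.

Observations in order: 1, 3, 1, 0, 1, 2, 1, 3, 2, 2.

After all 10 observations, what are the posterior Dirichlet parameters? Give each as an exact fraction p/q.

alpha_1=12, alpha_2=15, alpha_3=23/4, alpha_4=13/3

obs 1: x=1 → posterior Dirichlet(11, 12, 11/4, 7/3)
obs 2: x=3 → posterior Dirichlet(11, 12, 11/4, 10/3)
obs 3: x=1 → posterior Dirichlet(11, 13, 11/4, 10/3)
obs 4: x=0 → posterior Dirichlet(12, 13, 11/4, 10/3)
obs 5: x=1 → posterior Dirichlet(12, 14, 11/4, 10/3)
obs 6: x=2 → posterior Dirichlet(12, 14, 15/4, 10/3)
obs 7: x=1 → posterior Dirichlet(12, 15, 15/4, 10/3)
obs 8: x=3 → posterior Dirichlet(12, 15, 15/4, 13/3)
obs 9: x=2 → posterior Dirichlet(12, 15, 19/4, 13/3)
obs 10: x=2 → posterior Dirichlet(12, 15, 23/4, 13/3)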